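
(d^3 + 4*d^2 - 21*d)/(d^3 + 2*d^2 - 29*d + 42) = d/(d - 2)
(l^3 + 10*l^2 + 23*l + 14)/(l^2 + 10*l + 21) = (l^2 + 3*l + 2)/(l + 3)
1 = 1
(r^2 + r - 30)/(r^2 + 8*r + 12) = (r - 5)/(r + 2)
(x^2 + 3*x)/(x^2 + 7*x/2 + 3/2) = 2*x/(2*x + 1)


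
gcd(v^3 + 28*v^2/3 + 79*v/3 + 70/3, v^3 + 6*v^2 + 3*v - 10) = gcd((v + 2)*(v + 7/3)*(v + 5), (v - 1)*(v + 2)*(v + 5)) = v^2 + 7*v + 10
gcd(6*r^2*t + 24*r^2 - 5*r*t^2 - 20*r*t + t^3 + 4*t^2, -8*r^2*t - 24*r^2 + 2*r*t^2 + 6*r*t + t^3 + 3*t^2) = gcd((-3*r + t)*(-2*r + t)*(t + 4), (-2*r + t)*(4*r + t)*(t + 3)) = 2*r - t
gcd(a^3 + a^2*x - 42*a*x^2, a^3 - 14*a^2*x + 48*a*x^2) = -a^2 + 6*a*x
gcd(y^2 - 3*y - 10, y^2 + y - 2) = y + 2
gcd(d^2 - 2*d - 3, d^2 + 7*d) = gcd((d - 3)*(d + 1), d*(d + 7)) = 1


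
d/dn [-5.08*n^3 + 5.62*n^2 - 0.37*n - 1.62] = -15.24*n^2 + 11.24*n - 0.37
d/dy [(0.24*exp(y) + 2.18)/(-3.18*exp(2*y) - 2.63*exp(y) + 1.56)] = (0.7632*exp(2*y) + 13.8648*exp(y) + 6.1078)*exp(y)/(10.1124*exp(4*y) + 16.7268*exp(3*y) - 3.0047*exp(2*y) - 8.2056*exp(y) + 2.4336)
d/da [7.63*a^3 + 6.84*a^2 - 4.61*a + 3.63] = 22.89*a^2 + 13.68*a - 4.61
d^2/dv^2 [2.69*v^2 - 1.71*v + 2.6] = 5.38000000000000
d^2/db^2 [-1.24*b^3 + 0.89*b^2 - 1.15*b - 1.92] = 1.78 - 7.44*b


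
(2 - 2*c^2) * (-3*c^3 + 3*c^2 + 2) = 6*c^5 - 6*c^4 - 6*c^3 + 2*c^2 + 4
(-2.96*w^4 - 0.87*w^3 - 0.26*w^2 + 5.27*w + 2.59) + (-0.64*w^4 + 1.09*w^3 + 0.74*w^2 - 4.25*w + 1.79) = -3.6*w^4 + 0.22*w^3 + 0.48*w^2 + 1.02*w + 4.38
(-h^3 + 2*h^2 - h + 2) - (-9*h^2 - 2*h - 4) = -h^3 + 11*h^2 + h + 6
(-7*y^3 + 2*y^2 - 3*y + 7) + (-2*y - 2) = -7*y^3 + 2*y^2 - 5*y + 5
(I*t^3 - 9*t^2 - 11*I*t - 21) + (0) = I*t^3 - 9*t^2 - 11*I*t - 21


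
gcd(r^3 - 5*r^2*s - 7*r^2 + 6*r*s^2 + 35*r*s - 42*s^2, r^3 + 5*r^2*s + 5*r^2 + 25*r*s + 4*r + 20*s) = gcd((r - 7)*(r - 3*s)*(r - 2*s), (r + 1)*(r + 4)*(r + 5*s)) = 1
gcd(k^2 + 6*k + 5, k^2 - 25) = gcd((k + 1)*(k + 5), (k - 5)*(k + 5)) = k + 5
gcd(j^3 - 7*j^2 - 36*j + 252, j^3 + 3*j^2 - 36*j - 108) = j^2 - 36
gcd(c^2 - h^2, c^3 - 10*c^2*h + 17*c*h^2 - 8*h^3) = c - h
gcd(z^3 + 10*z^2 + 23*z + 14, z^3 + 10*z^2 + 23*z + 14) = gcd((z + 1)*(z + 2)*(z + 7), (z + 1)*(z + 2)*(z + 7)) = z^3 + 10*z^2 + 23*z + 14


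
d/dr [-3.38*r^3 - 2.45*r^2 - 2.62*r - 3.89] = -10.14*r^2 - 4.9*r - 2.62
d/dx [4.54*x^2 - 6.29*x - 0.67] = 9.08*x - 6.29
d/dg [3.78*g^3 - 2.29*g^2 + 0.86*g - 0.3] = 11.34*g^2 - 4.58*g + 0.86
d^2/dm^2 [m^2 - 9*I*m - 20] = 2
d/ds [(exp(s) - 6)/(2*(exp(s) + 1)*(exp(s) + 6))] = (-exp(2*s) + 12*exp(s) + 48)*exp(s)/(2*(exp(4*s) + 14*exp(3*s) + 61*exp(2*s) + 84*exp(s) + 36))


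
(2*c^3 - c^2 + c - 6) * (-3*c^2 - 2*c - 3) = -6*c^5 - c^4 - 7*c^3 + 19*c^2 + 9*c + 18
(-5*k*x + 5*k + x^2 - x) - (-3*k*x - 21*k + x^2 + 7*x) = -2*k*x + 26*k - 8*x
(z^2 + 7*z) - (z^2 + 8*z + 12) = -z - 12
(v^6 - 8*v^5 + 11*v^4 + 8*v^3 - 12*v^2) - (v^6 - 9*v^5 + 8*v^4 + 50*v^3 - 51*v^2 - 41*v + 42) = v^5 + 3*v^4 - 42*v^3 + 39*v^2 + 41*v - 42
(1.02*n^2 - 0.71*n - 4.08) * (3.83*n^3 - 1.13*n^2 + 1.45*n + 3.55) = 3.9066*n^5 - 3.8719*n^4 - 13.3451*n^3 + 7.2019*n^2 - 8.4365*n - 14.484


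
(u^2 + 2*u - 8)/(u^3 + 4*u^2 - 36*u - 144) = (u - 2)/(u^2 - 36)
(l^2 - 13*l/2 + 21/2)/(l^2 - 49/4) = 2*(l - 3)/(2*l + 7)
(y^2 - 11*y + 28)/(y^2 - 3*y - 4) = (y - 7)/(y + 1)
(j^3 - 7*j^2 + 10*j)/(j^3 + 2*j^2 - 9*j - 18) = j*(j^2 - 7*j + 10)/(j^3 + 2*j^2 - 9*j - 18)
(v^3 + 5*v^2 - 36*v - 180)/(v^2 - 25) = (v^2 - 36)/(v - 5)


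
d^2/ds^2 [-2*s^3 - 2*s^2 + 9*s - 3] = -12*s - 4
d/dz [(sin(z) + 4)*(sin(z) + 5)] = (2*sin(z) + 9)*cos(z)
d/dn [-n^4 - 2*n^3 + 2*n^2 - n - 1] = -4*n^3 - 6*n^2 + 4*n - 1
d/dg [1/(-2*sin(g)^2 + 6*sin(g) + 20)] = (2*sin(g) - 3)*cos(g)/(2*(sin(g) - 5)^2*(sin(g) + 2)^2)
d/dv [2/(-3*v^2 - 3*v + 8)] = 6*(2*v + 1)/(3*v^2 + 3*v - 8)^2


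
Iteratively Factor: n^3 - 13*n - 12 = (n + 1)*(n^2 - n - 12) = (n + 1)*(n + 3)*(n - 4)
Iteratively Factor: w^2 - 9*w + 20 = (w - 4)*(w - 5)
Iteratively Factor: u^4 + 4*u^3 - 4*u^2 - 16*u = (u + 2)*(u^3 + 2*u^2 - 8*u) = u*(u + 2)*(u^2 + 2*u - 8) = u*(u + 2)*(u + 4)*(u - 2)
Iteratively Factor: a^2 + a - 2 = (a + 2)*(a - 1)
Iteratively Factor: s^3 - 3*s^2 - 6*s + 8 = (s - 1)*(s^2 - 2*s - 8) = (s - 1)*(s + 2)*(s - 4)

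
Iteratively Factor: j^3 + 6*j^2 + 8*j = (j)*(j^2 + 6*j + 8) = j*(j + 2)*(j + 4)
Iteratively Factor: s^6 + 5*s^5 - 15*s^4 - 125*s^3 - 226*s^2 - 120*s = (s + 2)*(s^5 + 3*s^4 - 21*s^3 - 83*s^2 - 60*s) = (s + 2)*(s + 4)*(s^4 - s^3 - 17*s^2 - 15*s) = (s + 2)*(s + 3)*(s + 4)*(s^3 - 4*s^2 - 5*s) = (s + 1)*(s + 2)*(s + 3)*(s + 4)*(s^2 - 5*s) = s*(s + 1)*(s + 2)*(s + 3)*(s + 4)*(s - 5)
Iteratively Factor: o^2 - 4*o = (o)*(o - 4)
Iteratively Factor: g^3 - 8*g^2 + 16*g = (g)*(g^2 - 8*g + 16) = g*(g - 4)*(g - 4)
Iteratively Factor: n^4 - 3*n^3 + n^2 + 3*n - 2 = (n + 1)*(n^3 - 4*n^2 + 5*n - 2) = (n - 1)*(n + 1)*(n^2 - 3*n + 2) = (n - 2)*(n - 1)*(n + 1)*(n - 1)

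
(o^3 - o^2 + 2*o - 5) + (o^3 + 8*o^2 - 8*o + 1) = 2*o^3 + 7*o^2 - 6*o - 4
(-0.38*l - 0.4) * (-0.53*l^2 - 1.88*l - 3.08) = 0.2014*l^3 + 0.9264*l^2 + 1.9224*l + 1.232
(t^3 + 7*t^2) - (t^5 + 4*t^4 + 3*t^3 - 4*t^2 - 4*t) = -t^5 - 4*t^4 - 2*t^3 + 11*t^2 + 4*t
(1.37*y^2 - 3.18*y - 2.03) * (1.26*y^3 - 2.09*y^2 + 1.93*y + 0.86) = 1.7262*y^5 - 6.8701*y^4 + 6.7325*y^3 - 0.716500000000001*y^2 - 6.6527*y - 1.7458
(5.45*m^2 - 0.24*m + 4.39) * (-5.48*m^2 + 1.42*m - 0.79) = -29.866*m^4 + 9.0542*m^3 - 28.7035*m^2 + 6.4234*m - 3.4681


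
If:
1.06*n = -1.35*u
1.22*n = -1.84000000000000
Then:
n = -1.51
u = 1.18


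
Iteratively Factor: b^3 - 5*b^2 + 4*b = (b - 4)*(b^2 - b) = b*(b - 4)*(b - 1)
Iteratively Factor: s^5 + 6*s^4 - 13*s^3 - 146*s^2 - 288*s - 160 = (s + 2)*(s^4 + 4*s^3 - 21*s^2 - 104*s - 80) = (s + 1)*(s + 2)*(s^3 + 3*s^2 - 24*s - 80) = (s - 5)*(s + 1)*(s + 2)*(s^2 + 8*s + 16) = (s - 5)*(s + 1)*(s + 2)*(s + 4)*(s + 4)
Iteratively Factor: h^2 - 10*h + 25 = (h - 5)*(h - 5)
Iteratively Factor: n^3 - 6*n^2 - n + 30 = (n - 3)*(n^2 - 3*n - 10) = (n - 3)*(n + 2)*(n - 5)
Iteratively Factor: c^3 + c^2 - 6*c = (c - 2)*(c^2 + 3*c) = (c - 2)*(c + 3)*(c)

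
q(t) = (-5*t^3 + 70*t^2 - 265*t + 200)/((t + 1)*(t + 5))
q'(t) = (-15*t^2 + 140*t - 265)/((t + 1)*(t + 5)) - (-5*t^3 + 70*t^2 - 265*t + 200)/((t + 1)*(t + 5)^2) - (-5*t^3 + 70*t^2 - 265*t + 200)/((t + 1)^2*(t + 5))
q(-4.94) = -16159.56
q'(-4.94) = 270819.64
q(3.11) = -2.93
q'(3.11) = 1.83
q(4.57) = -0.49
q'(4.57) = 1.29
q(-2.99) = -437.96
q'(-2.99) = 202.24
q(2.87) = -3.35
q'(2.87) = 1.73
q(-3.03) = -446.28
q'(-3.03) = 213.47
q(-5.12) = 8217.83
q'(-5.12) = 67695.38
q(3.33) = -2.52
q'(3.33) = 1.85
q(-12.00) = 287.01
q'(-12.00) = 13.78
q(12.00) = -6.97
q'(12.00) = -2.43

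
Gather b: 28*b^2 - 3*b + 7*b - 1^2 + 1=28*b^2 + 4*b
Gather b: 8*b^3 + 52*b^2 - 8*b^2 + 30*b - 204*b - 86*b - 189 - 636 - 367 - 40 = 8*b^3 + 44*b^2 - 260*b - 1232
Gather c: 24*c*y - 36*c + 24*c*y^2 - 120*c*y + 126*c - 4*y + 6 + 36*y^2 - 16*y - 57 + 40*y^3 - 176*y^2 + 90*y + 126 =c*(24*y^2 - 96*y + 90) + 40*y^3 - 140*y^2 + 70*y + 75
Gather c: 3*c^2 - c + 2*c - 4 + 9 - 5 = 3*c^2 + c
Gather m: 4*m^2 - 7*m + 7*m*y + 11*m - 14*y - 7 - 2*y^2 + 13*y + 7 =4*m^2 + m*(7*y + 4) - 2*y^2 - y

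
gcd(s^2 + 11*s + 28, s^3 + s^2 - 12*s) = s + 4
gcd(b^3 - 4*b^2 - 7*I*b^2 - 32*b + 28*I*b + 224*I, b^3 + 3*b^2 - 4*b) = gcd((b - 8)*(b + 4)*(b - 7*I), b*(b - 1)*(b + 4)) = b + 4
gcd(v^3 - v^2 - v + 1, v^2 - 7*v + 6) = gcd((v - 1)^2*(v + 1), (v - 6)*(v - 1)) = v - 1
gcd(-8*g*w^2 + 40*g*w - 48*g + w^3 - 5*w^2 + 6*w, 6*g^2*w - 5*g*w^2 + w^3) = 1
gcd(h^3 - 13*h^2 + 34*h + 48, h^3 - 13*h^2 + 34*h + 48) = h^3 - 13*h^2 + 34*h + 48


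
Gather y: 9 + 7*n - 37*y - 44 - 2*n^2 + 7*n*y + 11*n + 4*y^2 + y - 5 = -2*n^2 + 18*n + 4*y^2 + y*(7*n - 36) - 40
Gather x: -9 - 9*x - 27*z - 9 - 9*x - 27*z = -18*x - 54*z - 18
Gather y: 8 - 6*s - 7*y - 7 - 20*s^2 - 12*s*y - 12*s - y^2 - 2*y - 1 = -20*s^2 - 18*s - y^2 + y*(-12*s - 9)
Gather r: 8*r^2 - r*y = 8*r^2 - r*y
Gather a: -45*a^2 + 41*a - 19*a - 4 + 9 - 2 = -45*a^2 + 22*a + 3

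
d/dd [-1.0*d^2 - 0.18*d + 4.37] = -2.0*d - 0.18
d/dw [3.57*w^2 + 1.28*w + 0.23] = 7.14*w + 1.28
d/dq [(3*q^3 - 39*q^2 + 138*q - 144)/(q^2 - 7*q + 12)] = 3*(q^2 - 8*q + 24)/(q^2 - 8*q + 16)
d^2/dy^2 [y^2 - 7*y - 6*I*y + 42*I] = 2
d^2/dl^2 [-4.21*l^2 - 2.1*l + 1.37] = -8.42000000000000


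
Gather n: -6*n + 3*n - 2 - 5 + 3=-3*n - 4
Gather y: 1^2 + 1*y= y + 1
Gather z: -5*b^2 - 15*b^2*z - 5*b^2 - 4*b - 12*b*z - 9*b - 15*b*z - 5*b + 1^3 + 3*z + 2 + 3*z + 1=-10*b^2 - 18*b + z*(-15*b^2 - 27*b + 6) + 4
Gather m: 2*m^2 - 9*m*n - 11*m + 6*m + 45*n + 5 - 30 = 2*m^2 + m*(-9*n - 5) + 45*n - 25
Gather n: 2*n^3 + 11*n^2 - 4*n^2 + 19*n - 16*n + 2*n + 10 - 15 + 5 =2*n^3 + 7*n^2 + 5*n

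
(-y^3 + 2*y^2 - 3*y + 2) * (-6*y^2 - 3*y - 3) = 6*y^5 - 9*y^4 + 15*y^3 - 9*y^2 + 3*y - 6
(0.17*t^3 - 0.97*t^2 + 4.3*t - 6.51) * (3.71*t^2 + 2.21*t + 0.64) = 0.6307*t^5 - 3.223*t^4 + 13.9181*t^3 - 15.2699*t^2 - 11.6351*t - 4.1664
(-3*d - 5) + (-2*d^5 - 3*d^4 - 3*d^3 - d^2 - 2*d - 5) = -2*d^5 - 3*d^4 - 3*d^3 - d^2 - 5*d - 10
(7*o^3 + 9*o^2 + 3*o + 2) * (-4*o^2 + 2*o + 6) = -28*o^5 - 22*o^4 + 48*o^3 + 52*o^2 + 22*o + 12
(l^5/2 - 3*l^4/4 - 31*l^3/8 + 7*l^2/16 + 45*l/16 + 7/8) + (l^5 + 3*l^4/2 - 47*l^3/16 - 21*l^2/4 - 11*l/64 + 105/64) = 3*l^5/2 + 3*l^4/4 - 109*l^3/16 - 77*l^2/16 + 169*l/64 + 161/64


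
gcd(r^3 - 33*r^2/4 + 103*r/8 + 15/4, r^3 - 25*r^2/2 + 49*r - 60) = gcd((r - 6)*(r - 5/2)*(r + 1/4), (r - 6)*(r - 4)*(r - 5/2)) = r^2 - 17*r/2 + 15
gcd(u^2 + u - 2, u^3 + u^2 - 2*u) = u^2 + u - 2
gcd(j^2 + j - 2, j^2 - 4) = j + 2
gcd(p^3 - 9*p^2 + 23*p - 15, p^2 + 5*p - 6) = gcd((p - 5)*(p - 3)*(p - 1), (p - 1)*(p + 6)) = p - 1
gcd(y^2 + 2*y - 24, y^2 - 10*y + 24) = y - 4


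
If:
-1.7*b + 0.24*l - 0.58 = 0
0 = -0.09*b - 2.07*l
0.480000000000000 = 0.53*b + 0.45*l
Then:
No Solution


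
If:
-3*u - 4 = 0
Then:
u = -4/3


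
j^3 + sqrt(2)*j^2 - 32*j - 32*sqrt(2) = (j - 4*sqrt(2))*(j + sqrt(2))*(j + 4*sqrt(2))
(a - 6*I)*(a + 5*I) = a^2 - I*a + 30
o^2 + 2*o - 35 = (o - 5)*(o + 7)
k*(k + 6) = k^2 + 6*k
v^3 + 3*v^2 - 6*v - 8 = (v - 2)*(v + 1)*(v + 4)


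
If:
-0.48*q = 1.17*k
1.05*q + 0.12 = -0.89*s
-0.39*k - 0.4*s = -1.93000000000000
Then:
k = 1.29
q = -3.14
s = 3.57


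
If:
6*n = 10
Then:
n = 5/3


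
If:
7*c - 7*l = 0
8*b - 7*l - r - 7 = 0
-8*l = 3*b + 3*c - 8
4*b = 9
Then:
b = 9/4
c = 5/44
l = 5/44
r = 449/44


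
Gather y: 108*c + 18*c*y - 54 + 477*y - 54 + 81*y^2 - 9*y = 108*c + 81*y^2 + y*(18*c + 468) - 108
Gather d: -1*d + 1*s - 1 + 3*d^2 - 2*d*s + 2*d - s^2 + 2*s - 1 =3*d^2 + d*(1 - 2*s) - s^2 + 3*s - 2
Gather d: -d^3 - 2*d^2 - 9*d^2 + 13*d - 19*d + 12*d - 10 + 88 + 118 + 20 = -d^3 - 11*d^2 + 6*d + 216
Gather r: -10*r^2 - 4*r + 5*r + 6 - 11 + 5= -10*r^2 + r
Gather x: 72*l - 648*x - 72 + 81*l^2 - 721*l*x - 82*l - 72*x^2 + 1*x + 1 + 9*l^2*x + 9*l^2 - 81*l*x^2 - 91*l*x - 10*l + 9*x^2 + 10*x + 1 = 90*l^2 - 20*l + x^2*(-81*l - 63) + x*(9*l^2 - 812*l - 637) - 70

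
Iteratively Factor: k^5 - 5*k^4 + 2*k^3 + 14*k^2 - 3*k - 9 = (k + 1)*(k^4 - 6*k^3 + 8*k^2 + 6*k - 9) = (k + 1)^2*(k^3 - 7*k^2 + 15*k - 9) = (k - 3)*(k + 1)^2*(k^2 - 4*k + 3) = (k - 3)^2*(k + 1)^2*(k - 1)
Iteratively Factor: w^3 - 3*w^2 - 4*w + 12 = (w + 2)*(w^2 - 5*w + 6) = (w - 2)*(w + 2)*(w - 3)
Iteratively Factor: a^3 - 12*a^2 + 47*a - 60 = (a - 5)*(a^2 - 7*a + 12) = (a - 5)*(a - 4)*(a - 3)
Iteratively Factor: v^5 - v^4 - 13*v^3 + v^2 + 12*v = (v - 4)*(v^4 + 3*v^3 - v^2 - 3*v) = (v - 4)*(v + 1)*(v^3 + 2*v^2 - 3*v) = (v - 4)*(v + 1)*(v + 3)*(v^2 - v) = (v - 4)*(v - 1)*(v + 1)*(v + 3)*(v)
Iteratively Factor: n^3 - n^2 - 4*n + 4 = (n + 2)*(n^2 - 3*n + 2) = (n - 1)*(n + 2)*(n - 2)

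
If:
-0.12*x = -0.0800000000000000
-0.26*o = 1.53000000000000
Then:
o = -5.88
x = 0.67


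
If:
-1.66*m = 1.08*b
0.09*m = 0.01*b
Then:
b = 0.00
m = 0.00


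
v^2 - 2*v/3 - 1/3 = (v - 1)*(v + 1/3)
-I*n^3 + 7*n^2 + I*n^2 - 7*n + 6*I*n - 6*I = (n - 1)*(n + 6*I)*(-I*n + 1)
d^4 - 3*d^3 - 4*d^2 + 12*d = d*(d - 3)*(d - 2)*(d + 2)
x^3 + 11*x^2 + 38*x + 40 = (x + 2)*(x + 4)*(x + 5)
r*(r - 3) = r^2 - 3*r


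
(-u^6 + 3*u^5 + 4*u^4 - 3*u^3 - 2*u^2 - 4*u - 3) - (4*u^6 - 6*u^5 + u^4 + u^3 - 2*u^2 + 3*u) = -5*u^6 + 9*u^5 + 3*u^4 - 4*u^3 - 7*u - 3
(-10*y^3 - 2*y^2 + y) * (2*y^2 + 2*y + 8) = -20*y^5 - 24*y^4 - 82*y^3 - 14*y^2 + 8*y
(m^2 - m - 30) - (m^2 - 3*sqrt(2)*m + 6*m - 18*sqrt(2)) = -7*m + 3*sqrt(2)*m - 30 + 18*sqrt(2)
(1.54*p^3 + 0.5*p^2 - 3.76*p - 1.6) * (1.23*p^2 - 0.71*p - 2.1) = 1.8942*p^5 - 0.4784*p^4 - 8.2138*p^3 - 0.3484*p^2 + 9.032*p + 3.36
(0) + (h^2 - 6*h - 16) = h^2 - 6*h - 16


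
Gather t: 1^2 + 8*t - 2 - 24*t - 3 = -16*t - 4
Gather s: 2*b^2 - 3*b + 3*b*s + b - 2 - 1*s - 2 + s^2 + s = 2*b^2 + 3*b*s - 2*b + s^2 - 4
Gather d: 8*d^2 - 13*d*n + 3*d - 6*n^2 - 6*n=8*d^2 + d*(3 - 13*n) - 6*n^2 - 6*n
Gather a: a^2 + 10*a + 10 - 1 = a^2 + 10*a + 9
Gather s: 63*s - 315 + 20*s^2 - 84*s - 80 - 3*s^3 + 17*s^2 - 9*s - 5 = -3*s^3 + 37*s^2 - 30*s - 400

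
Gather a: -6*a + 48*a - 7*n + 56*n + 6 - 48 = 42*a + 49*n - 42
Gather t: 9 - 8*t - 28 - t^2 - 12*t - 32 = -t^2 - 20*t - 51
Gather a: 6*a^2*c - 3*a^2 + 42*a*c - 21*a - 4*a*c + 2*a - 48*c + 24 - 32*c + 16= a^2*(6*c - 3) + a*(38*c - 19) - 80*c + 40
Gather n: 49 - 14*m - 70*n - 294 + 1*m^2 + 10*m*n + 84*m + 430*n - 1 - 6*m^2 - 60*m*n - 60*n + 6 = -5*m^2 + 70*m + n*(300 - 50*m) - 240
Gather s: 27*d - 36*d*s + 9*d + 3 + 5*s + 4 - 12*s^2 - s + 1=36*d - 12*s^2 + s*(4 - 36*d) + 8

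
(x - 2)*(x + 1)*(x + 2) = x^3 + x^2 - 4*x - 4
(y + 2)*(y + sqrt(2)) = y^2 + sqrt(2)*y + 2*y + 2*sqrt(2)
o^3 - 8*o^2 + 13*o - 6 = (o - 6)*(o - 1)^2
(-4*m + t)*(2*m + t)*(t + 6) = -8*m^2*t - 48*m^2 - 2*m*t^2 - 12*m*t + t^3 + 6*t^2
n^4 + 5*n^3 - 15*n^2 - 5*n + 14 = (n - 2)*(n - 1)*(n + 1)*(n + 7)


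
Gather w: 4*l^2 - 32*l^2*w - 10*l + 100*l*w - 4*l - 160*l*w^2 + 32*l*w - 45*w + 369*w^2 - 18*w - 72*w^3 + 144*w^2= 4*l^2 - 14*l - 72*w^3 + w^2*(513 - 160*l) + w*(-32*l^2 + 132*l - 63)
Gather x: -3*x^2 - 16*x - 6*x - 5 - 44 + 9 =-3*x^2 - 22*x - 40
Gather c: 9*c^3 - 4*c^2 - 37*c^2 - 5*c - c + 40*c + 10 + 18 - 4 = 9*c^3 - 41*c^2 + 34*c + 24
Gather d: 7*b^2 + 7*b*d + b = 7*b^2 + 7*b*d + b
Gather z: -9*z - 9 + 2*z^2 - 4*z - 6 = 2*z^2 - 13*z - 15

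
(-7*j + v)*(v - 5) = -7*j*v + 35*j + v^2 - 5*v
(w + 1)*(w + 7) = w^2 + 8*w + 7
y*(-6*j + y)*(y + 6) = -6*j*y^2 - 36*j*y + y^3 + 6*y^2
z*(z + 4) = z^2 + 4*z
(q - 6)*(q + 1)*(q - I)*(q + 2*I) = q^4 - 5*q^3 + I*q^3 - 4*q^2 - 5*I*q^2 - 10*q - 6*I*q - 12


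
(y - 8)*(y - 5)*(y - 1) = y^3 - 14*y^2 + 53*y - 40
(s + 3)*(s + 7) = s^2 + 10*s + 21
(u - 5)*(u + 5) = u^2 - 25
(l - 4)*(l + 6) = l^2 + 2*l - 24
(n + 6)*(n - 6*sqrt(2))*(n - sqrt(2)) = n^3 - 7*sqrt(2)*n^2 + 6*n^2 - 42*sqrt(2)*n + 12*n + 72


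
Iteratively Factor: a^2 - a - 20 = (a + 4)*(a - 5)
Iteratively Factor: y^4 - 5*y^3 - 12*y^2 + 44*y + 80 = (y - 5)*(y^3 - 12*y - 16) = (y - 5)*(y - 4)*(y^2 + 4*y + 4) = (y - 5)*(y - 4)*(y + 2)*(y + 2)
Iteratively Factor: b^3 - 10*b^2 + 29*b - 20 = (b - 5)*(b^2 - 5*b + 4) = (b - 5)*(b - 4)*(b - 1)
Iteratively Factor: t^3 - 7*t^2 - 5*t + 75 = (t - 5)*(t^2 - 2*t - 15) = (t - 5)*(t + 3)*(t - 5)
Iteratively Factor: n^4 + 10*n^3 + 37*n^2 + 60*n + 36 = (n + 2)*(n^3 + 8*n^2 + 21*n + 18) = (n + 2)^2*(n^2 + 6*n + 9) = (n + 2)^2*(n + 3)*(n + 3)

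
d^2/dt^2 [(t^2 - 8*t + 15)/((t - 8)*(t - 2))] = 2*(2*t^3 - 3*t^2 - 66*t + 236)/(t^6 - 30*t^5 + 348*t^4 - 1960*t^3 + 5568*t^2 - 7680*t + 4096)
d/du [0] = 0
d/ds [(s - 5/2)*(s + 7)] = 2*s + 9/2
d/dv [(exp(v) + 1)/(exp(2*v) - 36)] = (-2*(exp(v) + 1)*exp(v) + exp(2*v) - 36)*exp(v)/(exp(2*v) - 36)^2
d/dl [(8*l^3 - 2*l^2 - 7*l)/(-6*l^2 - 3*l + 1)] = (-48*l^4 - 48*l^3 - 12*l^2 - 4*l - 7)/(36*l^4 + 36*l^3 - 3*l^2 - 6*l + 1)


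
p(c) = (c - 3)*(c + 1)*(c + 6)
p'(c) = (c - 3)*(c + 1) + (c - 3)*(c + 6) + (c + 1)*(c + 6)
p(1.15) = -28.44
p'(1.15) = -1.83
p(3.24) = 9.40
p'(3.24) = 42.41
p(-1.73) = 14.74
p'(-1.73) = -19.86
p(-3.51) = 40.69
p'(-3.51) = -6.12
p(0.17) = -20.43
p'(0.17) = -13.55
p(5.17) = 149.55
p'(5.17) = 106.55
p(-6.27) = -13.19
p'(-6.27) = 52.78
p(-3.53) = 40.81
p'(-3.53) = -5.86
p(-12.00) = -990.00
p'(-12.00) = 321.00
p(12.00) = 2106.00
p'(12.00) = 513.00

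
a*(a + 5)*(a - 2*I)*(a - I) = a^4 + 5*a^3 - 3*I*a^3 - 2*a^2 - 15*I*a^2 - 10*a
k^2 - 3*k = k*(k - 3)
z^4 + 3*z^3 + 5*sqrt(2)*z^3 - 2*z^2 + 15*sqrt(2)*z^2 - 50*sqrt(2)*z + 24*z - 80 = (z - 2)*(z + 5)*(z + sqrt(2))*(z + 4*sqrt(2))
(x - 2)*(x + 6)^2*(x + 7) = x^4 + 17*x^3 + 82*x^2 + 12*x - 504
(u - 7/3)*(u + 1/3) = u^2 - 2*u - 7/9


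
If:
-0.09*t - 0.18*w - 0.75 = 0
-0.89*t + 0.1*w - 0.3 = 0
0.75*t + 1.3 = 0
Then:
No Solution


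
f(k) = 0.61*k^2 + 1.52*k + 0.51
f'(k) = 1.22*k + 1.52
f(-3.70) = 3.24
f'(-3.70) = -2.99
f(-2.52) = 0.55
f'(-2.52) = -1.55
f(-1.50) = -0.40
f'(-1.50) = -0.31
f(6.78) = 38.86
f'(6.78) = 9.79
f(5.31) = 25.78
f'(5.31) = 8.00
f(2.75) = 9.30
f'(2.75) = 4.88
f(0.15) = 0.75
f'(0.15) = 1.70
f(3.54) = 13.54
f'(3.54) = 5.84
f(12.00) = 106.59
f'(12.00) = 16.16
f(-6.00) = 13.35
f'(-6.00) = -5.80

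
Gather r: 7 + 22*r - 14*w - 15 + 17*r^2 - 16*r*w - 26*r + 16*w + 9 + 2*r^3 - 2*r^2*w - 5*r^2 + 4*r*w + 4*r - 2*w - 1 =2*r^3 + r^2*(12 - 2*w) - 12*r*w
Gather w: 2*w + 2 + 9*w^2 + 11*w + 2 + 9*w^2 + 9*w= 18*w^2 + 22*w + 4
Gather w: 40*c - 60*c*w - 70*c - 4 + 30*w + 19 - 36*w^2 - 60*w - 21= -30*c - 36*w^2 + w*(-60*c - 30) - 6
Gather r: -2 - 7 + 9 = 0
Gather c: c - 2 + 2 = c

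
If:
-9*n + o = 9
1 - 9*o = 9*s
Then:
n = -s/9 - 80/81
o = 1/9 - s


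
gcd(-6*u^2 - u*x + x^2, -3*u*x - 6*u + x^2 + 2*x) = -3*u + x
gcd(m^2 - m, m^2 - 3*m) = m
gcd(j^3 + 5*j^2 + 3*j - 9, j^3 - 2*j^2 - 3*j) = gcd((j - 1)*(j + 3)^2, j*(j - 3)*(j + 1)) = 1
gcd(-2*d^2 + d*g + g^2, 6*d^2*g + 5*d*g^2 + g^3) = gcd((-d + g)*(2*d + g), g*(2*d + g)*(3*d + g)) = 2*d + g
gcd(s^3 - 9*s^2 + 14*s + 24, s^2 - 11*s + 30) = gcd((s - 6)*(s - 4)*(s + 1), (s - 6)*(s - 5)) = s - 6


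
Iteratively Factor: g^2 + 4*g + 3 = (g + 3)*(g + 1)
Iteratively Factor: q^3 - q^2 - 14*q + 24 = (q + 4)*(q^2 - 5*q + 6) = (q - 3)*(q + 4)*(q - 2)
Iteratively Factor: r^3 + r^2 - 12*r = (r)*(r^2 + r - 12) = r*(r + 4)*(r - 3)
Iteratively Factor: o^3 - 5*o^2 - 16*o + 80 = (o + 4)*(o^2 - 9*o + 20) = (o - 4)*(o + 4)*(o - 5)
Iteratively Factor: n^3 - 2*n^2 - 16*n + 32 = (n - 2)*(n^2 - 16) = (n - 4)*(n - 2)*(n + 4)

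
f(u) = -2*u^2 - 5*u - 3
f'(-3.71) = 9.84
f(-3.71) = -11.98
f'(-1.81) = 2.24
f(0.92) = -9.29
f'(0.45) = -6.80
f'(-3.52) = 9.08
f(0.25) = -4.38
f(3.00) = -36.00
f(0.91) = -9.21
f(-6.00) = -45.00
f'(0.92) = -8.68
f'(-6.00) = 19.00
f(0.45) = -5.66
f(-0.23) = -1.96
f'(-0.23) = -4.08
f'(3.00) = -17.00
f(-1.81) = -0.50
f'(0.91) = -8.64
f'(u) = -4*u - 5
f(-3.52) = -10.18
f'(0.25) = -6.00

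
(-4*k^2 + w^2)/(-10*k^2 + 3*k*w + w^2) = (2*k + w)/(5*k + w)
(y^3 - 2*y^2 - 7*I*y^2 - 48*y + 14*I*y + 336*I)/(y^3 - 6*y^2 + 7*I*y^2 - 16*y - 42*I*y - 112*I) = (y^2 + y*(6 - 7*I) - 42*I)/(y^2 + y*(2 + 7*I) + 14*I)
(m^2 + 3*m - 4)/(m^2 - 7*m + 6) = (m + 4)/(m - 6)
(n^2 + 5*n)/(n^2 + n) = (n + 5)/(n + 1)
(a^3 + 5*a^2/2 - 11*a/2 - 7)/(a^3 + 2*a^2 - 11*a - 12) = (a^2 + 3*a/2 - 7)/(a^2 + a - 12)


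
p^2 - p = p*(p - 1)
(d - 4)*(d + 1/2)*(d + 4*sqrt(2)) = d^3 - 7*d^2/2 + 4*sqrt(2)*d^2 - 14*sqrt(2)*d - 2*d - 8*sqrt(2)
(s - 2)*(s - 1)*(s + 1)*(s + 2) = s^4 - 5*s^2 + 4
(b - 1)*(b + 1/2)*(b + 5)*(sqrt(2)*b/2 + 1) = sqrt(2)*b^4/2 + b^3 + 9*sqrt(2)*b^3/4 - 3*sqrt(2)*b^2/2 + 9*b^2/2 - 3*b - 5*sqrt(2)*b/4 - 5/2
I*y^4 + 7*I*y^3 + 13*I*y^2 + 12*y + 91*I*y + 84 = (y + 7)*(y - 3*I)*(y + 4*I)*(I*y + 1)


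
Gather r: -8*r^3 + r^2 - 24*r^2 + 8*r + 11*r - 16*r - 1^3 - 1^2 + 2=-8*r^3 - 23*r^2 + 3*r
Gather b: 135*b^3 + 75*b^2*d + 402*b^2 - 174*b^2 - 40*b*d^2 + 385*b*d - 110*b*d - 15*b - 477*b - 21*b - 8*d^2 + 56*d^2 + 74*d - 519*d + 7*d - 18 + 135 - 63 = 135*b^3 + b^2*(75*d + 228) + b*(-40*d^2 + 275*d - 513) + 48*d^2 - 438*d + 54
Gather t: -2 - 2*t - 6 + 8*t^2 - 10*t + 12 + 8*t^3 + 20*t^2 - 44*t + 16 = 8*t^3 + 28*t^2 - 56*t + 20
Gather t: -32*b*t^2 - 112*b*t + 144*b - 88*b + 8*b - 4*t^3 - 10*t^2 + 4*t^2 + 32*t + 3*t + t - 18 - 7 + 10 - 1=64*b - 4*t^3 + t^2*(-32*b - 6) + t*(36 - 112*b) - 16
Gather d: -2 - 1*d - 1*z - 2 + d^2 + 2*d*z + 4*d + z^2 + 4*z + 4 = d^2 + d*(2*z + 3) + z^2 + 3*z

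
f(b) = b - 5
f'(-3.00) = 1.00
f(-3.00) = -8.00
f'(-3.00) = 1.00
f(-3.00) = -8.00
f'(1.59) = 1.00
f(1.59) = -3.41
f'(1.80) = 1.00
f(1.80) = -3.20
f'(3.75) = 1.00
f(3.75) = -1.25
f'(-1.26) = 1.00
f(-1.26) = -6.26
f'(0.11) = 1.00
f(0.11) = -4.89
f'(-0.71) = 1.00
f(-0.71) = -5.71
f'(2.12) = 1.00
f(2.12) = -2.88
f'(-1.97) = 1.00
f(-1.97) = -6.97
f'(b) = 1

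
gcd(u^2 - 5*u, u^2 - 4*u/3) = u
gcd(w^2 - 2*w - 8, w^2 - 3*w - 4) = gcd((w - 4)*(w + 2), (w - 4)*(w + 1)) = w - 4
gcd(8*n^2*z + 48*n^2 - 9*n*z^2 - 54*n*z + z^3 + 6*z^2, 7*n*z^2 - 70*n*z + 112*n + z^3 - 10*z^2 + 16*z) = 1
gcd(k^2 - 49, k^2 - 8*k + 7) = k - 7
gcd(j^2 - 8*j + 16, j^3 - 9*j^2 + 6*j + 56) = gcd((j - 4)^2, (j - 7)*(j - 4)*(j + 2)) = j - 4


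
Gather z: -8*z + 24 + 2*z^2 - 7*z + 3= 2*z^2 - 15*z + 27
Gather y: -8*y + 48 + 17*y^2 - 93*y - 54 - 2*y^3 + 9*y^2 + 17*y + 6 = -2*y^3 + 26*y^2 - 84*y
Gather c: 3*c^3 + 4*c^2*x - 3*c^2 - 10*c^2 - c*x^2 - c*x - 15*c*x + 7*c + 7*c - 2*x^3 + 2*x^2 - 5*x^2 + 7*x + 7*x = 3*c^3 + c^2*(4*x - 13) + c*(-x^2 - 16*x + 14) - 2*x^3 - 3*x^2 + 14*x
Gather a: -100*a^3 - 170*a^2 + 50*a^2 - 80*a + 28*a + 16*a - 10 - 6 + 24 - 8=-100*a^3 - 120*a^2 - 36*a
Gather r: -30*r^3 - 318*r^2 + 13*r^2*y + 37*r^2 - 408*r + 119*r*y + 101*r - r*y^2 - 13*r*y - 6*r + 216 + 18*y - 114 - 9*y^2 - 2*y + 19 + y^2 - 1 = -30*r^3 + r^2*(13*y - 281) + r*(-y^2 + 106*y - 313) - 8*y^2 + 16*y + 120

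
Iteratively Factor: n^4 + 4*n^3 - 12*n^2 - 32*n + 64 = (n - 2)*(n^3 + 6*n^2 - 32) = (n - 2)*(n + 4)*(n^2 + 2*n - 8) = (n - 2)*(n + 4)^2*(n - 2)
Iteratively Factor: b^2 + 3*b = (b + 3)*(b)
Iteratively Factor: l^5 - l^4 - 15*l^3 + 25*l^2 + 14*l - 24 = (l + 1)*(l^4 - 2*l^3 - 13*l^2 + 38*l - 24) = (l - 3)*(l + 1)*(l^3 + l^2 - 10*l + 8) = (l - 3)*(l - 1)*(l + 1)*(l^2 + 2*l - 8) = (l - 3)*(l - 1)*(l + 1)*(l + 4)*(l - 2)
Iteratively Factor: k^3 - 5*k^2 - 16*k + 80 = (k - 5)*(k^2 - 16) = (k - 5)*(k - 4)*(k + 4)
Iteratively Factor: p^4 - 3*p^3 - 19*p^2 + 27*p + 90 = (p - 5)*(p^3 + 2*p^2 - 9*p - 18) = (p - 5)*(p + 2)*(p^2 - 9) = (p - 5)*(p - 3)*(p + 2)*(p + 3)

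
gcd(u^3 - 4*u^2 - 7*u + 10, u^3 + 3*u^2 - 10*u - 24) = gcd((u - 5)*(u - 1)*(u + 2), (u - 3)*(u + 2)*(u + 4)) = u + 2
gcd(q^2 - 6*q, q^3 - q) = q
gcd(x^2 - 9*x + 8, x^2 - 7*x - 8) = x - 8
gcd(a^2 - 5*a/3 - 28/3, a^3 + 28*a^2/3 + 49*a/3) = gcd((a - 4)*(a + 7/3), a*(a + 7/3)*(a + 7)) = a + 7/3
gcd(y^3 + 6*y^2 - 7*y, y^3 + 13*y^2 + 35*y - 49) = y^2 + 6*y - 7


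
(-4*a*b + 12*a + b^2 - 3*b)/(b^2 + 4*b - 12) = (-4*a*b + 12*a + b^2 - 3*b)/(b^2 + 4*b - 12)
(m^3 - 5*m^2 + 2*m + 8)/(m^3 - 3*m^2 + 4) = (m - 4)/(m - 2)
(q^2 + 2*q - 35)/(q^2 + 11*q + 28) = (q - 5)/(q + 4)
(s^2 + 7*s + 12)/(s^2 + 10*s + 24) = (s + 3)/(s + 6)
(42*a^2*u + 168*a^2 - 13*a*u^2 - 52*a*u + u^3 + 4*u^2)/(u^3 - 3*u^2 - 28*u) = (42*a^2 - 13*a*u + u^2)/(u*(u - 7))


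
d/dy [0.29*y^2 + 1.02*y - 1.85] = 0.58*y + 1.02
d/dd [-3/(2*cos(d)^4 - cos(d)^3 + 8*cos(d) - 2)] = 3*(-8*cos(d)^3 + 3*cos(d)^2 - 8)*sin(d)/(2*cos(d)^4 - cos(d)^3 + 8*cos(d) - 2)^2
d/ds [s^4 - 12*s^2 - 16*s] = 4*s^3 - 24*s - 16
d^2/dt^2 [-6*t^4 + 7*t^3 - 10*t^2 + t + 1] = -72*t^2 + 42*t - 20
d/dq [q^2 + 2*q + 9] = 2*q + 2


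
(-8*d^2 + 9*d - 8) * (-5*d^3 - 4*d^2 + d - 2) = 40*d^5 - 13*d^4 - 4*d^3 + 57*d^2 - 26*d + 16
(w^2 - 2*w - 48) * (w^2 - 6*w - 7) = w^4 - 8*w^3 - 43*w^2 + 302*w + 336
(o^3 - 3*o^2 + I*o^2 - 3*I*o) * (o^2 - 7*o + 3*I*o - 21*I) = o^5 - 10*o^4 + 4*I*o^4 + 18*o^3 - 40*I*o^3 + 30*o^2 + 84*I*o^2 - 63*o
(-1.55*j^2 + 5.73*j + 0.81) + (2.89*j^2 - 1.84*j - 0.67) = 1.34*j^2 + 3.89*j + 0.14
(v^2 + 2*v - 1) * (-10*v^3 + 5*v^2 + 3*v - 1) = -10*v^5 - 15*v^4 + 23*v^3 - 5*v + 1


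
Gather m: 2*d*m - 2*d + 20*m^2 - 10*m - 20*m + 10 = -2*d + 20*m^2 + m*(2*d - 30) + 10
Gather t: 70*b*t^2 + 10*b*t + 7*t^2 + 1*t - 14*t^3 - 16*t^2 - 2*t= -14*t^3 + t^2*(70*b - 9) + t*(10*b - 1)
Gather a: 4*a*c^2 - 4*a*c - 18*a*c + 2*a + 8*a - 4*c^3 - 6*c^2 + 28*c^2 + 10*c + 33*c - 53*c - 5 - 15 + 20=a*(4*c^2 - 22*c + 10) - 4*c^3 + 22*c^2 - 10*c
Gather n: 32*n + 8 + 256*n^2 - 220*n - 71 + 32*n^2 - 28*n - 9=288*n^2 - 216*n - 72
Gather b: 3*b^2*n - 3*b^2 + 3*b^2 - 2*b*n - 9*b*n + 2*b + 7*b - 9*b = 3*b^2*n - 11*b*n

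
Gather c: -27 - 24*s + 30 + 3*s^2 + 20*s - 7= 3*s^2 - 4*s - 4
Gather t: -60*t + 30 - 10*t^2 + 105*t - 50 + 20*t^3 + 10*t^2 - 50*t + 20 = 20*t^3 - 5*t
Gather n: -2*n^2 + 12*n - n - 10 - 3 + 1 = -2*n^2 + 11*n - 12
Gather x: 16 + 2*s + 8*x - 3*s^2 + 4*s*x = -3*s^2 + 2*s + x*(4*s + 8) + 16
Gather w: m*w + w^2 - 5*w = w^2 + w*(m - 5)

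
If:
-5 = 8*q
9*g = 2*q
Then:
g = -5/36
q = -5/8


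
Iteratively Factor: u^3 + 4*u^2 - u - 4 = (u + 1)*(u^2 + 3*u - 4) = (u + 1)*(u + 4)*(u - 1)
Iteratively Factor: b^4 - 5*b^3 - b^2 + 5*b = (b)*(b^3 - 5*b^2 - b + 5) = b*(b - 1)*(b^2 - 4*b - 5) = b*(b - 1)*(b + 1)*(b - 5)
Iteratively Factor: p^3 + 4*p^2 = (p)*(p^2 + 4*p) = p^2*(p + 4)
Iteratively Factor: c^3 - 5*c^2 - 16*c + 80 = (c - 5)*(c^2 - 16) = (c - 5)*(c + 4)*(c - 4)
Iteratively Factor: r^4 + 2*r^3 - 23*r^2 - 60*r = (r - 5)*(r^3 + 7*r^2 + 12*r) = (r - 5)*(r + 4)*(r^2 + 3*r) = (r - 5)*(r + 3)*(r + 4)*(r)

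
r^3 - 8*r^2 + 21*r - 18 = (r - 3)^2*(r - 2)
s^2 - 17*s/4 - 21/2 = (s - 6)*(s + 7/4)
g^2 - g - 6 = (g - 3)*(g + 2)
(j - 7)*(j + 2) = j^2 - 5*j - 14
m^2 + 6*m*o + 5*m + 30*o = (m + 5)*(m + 6*o)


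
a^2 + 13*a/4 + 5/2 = (a + 5/4)*(a + 2)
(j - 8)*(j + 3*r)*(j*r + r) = j^3*r + 3*j^2*r^2 - 7*j^2*r - 21*j*r^2 - 8*j*r - 24*r^2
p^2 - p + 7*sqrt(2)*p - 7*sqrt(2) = (p - 1)*(p + 7*sqrt(2))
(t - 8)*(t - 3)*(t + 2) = t^3 - 9*t^2 + 2*t + 48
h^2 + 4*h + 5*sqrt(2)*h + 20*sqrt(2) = (h + 4)*(h + 5*sqrt(2))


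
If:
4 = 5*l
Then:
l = 4/5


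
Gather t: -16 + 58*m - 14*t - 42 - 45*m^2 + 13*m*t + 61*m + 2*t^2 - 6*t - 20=-45*m^2 + 119*m + 2*t^2 + t*(13*m - 20) - 78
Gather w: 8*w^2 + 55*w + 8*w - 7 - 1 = 8*w^2 + 63*w - 8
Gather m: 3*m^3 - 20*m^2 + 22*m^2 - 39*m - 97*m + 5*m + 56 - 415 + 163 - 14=3*m^3 + 2*m^2 - 131*m - 210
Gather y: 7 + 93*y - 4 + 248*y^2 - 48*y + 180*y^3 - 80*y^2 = 180*y^3 + 168*y^2 + 45*y + 3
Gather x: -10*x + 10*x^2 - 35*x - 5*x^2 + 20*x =5*x^2 - 25*x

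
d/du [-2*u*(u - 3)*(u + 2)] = -6*u^2 + 4*u + 12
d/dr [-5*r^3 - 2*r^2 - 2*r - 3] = -15*r^2 - 4*r - 2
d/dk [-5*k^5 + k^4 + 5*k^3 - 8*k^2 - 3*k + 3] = -25*k^4 + 4*k^3 + 15*k^2 - 16*k - 3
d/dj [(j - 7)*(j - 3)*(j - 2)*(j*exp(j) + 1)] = j^4*exp(j) - 8*j^3*exp(j) + 5*j^2*exp(j) + 3*j^2 + 40*j*exp(j) - 24*j - 42*exp(j) + 41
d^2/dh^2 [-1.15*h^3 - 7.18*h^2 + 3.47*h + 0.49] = -6.9*h - 14.36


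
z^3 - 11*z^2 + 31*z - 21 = (z - 7)*(z - 3)*(z - 1)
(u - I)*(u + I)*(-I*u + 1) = -I*u^3 + u^2 - I*u + 1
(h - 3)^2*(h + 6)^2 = h^4 + 6*h^3 - 27*h^2 - 108*h + 324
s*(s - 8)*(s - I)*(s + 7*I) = s^4 - 8*s^3 + 6*I*s^3 + 7*s^2 - 48*I*s^2 - 56*s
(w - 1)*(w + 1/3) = w^2 - 2*w/3 - 1/3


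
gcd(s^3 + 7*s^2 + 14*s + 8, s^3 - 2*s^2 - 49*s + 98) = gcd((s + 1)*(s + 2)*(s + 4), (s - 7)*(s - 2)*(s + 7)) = 1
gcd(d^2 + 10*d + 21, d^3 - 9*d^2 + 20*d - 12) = 1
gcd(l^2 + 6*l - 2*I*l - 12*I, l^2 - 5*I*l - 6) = l - 2*I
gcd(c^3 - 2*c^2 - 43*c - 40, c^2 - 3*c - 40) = c^2 - 3*c - 40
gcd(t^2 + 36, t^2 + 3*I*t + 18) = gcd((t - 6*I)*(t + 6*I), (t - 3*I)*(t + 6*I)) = t + 6*I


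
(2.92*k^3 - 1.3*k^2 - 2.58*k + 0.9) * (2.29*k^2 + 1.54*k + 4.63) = 6.6868*k^5 + 1.5198*k^4 + 5.6094*k^3 - 7.9312*k^2 - 10.5594*k + 4.167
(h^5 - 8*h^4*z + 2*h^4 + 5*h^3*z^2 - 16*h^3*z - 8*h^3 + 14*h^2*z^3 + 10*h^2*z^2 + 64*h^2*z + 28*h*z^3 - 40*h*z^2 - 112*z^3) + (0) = h^5 - 8*h^4*z + 2*h^4 + 5*h^3*z^2 - 16*h^3*z - 8*h^3 + 14*h^2*z^3 + 10*h^2*z^2 + 64*h^2*z + 28*h*z^3 - 40*h*z^2 - 112*z^3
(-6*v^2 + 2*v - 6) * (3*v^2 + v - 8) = -18*v^4 + 32*v^2 - 22*v + 48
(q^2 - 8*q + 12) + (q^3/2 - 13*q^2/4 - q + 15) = q^3/2 - 9*q^2/4 - 9*q + 27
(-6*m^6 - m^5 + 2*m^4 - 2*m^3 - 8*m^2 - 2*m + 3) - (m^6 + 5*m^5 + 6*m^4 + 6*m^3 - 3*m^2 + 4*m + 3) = -7*m^6 - 6*m^5 - 4*m^4 - 8*m^3 - 5*m^2 - 6*m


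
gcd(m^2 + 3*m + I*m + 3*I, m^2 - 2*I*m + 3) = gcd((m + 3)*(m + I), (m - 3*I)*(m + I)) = m + I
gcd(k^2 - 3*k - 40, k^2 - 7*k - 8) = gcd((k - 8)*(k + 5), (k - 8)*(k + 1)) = k - 8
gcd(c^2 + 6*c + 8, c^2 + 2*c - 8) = c + 4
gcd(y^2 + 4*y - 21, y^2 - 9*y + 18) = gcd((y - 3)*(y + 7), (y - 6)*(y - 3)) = y - 3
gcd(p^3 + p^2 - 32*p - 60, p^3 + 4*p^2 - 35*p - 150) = p^2 - p - 30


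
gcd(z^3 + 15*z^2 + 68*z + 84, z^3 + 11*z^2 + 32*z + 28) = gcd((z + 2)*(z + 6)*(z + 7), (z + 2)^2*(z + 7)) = z^2 + 9*z + 14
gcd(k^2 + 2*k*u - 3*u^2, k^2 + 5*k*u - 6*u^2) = -k + u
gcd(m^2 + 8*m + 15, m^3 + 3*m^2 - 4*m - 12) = m + 3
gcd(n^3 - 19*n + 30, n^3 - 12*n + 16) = n - 2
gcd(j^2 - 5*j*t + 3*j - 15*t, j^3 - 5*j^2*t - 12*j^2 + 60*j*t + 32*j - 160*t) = -j + 5*t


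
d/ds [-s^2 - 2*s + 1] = -2*s - 2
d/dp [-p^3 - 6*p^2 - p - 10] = -3*p^2 - 12*p - 1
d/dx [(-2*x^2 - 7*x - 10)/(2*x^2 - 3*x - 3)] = (20*x^2 + 52*x - 9)/(4*x^4 - 12*x^3 - 3*x^2 + 18*x + 9)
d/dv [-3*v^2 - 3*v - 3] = -6*v - 3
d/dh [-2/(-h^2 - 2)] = -4*h/(h^2 + 2)^2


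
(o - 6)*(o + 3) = o^2 - 3*o - 18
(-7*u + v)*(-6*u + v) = 42*u^2 - 13*u*v + v^2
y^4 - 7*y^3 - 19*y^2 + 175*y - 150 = (y - 6)*(y - 5)*(y - 1)*(y + 5)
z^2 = z^2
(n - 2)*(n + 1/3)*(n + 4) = n^3 + 7*n^2/3 - 22*n/3 - 8/3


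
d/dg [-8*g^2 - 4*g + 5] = -16*g - 4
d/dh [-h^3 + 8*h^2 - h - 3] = -3*h^2 + 16*h - 1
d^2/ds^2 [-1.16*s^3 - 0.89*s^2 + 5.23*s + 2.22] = -6.96*s - 1.78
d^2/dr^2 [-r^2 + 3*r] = -2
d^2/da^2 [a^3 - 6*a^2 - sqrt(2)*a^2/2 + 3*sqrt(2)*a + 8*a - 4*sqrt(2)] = 6*a - 12 - sqrt(2)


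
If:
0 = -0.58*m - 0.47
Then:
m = -0.81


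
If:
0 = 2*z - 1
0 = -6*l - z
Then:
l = -1/12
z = 1/2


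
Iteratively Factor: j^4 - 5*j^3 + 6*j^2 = (j - 3)*(j^3 - 2*j^2) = j*(j - 3)*(j^2 - 2*j) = j^2*(j - 3)*(j - 2)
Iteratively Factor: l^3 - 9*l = (l + 3)*(l^2 - 3*l) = (l - 3)*(l + 3)*(l)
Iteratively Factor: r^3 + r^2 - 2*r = (r + 2)*(r^2 - r) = (r - 1)*(r + 2)*(r)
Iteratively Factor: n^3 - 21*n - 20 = (n + 1)*(n^2 - n - 20) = (n - 5)*(n + 1)*(n + 4)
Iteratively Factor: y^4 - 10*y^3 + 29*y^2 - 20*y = (y - 5)*(y^3 - 5*y^2 + 4*y) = (y - 5)*(y - 1)*(y^2 - 4*y) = y*(y - 5)*(y - 1)*(y - 4)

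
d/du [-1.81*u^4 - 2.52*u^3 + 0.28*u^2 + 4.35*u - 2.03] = -7.24*u^3 - 7.56*u^2 + 0.56*u + 4.35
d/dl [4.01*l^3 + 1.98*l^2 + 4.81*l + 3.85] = 12.03*l^2 + 3.96*l + 4.81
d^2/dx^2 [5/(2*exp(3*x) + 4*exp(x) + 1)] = 10*(4*(3*exp(2*x) + 2)^2*exp(x) - (9*exp(2*x) + 2)*(2*exp(3*x) + 4*exp(x) + 1))*exp(x)/(2*exp(3*x) + 4*exp(x) + 1)^3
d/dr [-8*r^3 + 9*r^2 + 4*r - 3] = -24*r^2 + 18*r + 4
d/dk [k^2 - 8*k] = 2*k - 8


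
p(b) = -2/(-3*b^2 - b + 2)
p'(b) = -2*(6*b + 1)/(-3*b^2 - b + 2)^2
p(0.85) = 1.97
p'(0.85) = -11.78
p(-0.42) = -1.06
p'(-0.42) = 0.85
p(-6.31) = 0.02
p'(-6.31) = 0.01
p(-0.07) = -0.97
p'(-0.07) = -0.27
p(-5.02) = 0.03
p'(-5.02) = 0.01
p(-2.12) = 0.21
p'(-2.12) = 0.27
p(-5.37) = 0.03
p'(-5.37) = 0.01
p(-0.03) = -0.99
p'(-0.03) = -0.40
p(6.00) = 0.02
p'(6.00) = -0.00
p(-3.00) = 0.09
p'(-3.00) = 0.07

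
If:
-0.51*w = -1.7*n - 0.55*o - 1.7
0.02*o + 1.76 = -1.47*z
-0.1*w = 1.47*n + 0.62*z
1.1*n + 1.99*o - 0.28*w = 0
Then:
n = 0.20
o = 0.53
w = 4.57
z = -1.20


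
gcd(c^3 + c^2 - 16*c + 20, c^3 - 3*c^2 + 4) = c^2 - 4*c + 4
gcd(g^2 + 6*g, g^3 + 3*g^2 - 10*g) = g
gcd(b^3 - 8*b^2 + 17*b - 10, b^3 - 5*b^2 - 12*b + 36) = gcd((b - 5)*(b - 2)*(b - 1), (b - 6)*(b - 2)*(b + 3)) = b - 2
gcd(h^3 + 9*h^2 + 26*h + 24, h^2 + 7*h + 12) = h^2 + 7*h + 12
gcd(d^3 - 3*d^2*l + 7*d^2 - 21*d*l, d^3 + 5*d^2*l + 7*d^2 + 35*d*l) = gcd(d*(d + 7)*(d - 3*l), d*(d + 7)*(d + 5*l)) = d^2 + 7*d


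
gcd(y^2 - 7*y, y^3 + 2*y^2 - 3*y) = y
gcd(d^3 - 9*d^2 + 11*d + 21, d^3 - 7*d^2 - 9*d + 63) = d^2 - 10*d + 21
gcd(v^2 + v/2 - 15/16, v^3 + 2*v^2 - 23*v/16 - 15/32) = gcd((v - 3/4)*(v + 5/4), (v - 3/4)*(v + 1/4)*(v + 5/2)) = v - 3/4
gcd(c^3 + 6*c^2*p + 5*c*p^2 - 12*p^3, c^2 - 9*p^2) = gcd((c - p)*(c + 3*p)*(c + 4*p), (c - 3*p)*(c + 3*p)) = c + 3*p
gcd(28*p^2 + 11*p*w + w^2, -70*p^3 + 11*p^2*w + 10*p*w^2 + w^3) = 7*p + w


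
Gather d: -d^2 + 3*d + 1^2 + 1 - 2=-d^2 + 3*d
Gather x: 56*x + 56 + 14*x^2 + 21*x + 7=14*x^2 + 77*x + 63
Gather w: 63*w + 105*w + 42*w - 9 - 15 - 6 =210*w - 30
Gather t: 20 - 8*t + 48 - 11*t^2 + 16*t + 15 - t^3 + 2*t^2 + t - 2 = -t^3 - 9*t^2 + 9*t + 81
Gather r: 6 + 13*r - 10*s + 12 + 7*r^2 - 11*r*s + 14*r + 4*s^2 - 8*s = 7*r^2 + r*(27 - 11*s) + 4*s^2 - 18*s + 18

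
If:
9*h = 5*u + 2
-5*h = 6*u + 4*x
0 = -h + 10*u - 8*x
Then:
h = 44/243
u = -2/27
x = -28/243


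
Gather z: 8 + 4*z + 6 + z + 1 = 5*z + 15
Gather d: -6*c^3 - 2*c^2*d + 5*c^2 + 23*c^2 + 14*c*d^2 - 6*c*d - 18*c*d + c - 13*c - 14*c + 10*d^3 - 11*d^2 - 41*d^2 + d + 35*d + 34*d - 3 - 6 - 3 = -6*c^3 + 28*c^2 - 26*c + 10*d^3 + d^2*(14*c - 52) + d*(-2*c^2 - 24*c + 70) - 12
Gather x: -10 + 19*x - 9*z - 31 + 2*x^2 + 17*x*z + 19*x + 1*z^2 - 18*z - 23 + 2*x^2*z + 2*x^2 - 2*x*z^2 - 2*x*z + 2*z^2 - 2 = x^2*(2*z + 4) + x*(-2*z^2 + 15*z + 38) + 3*z^2 - 27*z - 66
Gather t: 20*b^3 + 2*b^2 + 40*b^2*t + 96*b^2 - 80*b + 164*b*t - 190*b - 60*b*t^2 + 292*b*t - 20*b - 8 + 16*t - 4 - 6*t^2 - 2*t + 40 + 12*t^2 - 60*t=20*b^3 + 98*b^2 - 290*b + t^2*(6 - 60*b) + t*(40*b^2 + 456*b - 46) + 28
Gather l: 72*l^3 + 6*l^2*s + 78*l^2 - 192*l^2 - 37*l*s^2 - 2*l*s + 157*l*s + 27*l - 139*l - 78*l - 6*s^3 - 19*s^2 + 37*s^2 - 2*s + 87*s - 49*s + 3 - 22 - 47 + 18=72*l^3 + l^2*(6*s - 114) + l*(-37*s^2 + 155*s - 190) - 6*s^3 + 18*s^2 + 36*s - 48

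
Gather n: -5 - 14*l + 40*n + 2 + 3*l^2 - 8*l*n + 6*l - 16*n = 3*l^2 - 8*l + n*(24 - 8*l) - 3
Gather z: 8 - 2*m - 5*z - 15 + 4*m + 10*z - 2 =2*m + 5*z - 9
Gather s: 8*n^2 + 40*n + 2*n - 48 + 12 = 8*n^2 + 42*n - 36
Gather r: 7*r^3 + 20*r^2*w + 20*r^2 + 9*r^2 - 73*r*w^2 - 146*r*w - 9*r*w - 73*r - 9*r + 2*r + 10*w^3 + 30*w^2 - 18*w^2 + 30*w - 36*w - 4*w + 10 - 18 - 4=7*r^3 + r^2*(20*w + 29) + r*(-73*w^2 - 155*w - 80) + 10*w^3 + 12*w^2 - 10*w - 12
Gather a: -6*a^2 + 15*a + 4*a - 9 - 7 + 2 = -6*a^2 + 19*a - 14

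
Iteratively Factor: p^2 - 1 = (p + 1)*(p - 1)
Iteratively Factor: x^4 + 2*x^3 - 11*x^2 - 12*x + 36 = (x - 2)*(x^3 + 4*x^2 - 3*x - 18) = (x - 2)*(x + 3)*(x^2 + x - 6) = (x - 2)^2*(x + 3)*(x + 3)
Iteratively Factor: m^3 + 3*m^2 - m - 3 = (m + 1)*(m^2 + 2*m - 3) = (m + 1)*(m + 3)*(m - 1)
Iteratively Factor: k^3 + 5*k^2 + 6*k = (k)*(k^2 + 5*k + 6) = k*(k + 3)*(k + 2)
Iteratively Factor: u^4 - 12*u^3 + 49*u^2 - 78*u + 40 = (u - 5)*(u^3 - 7*u^2 + 14*u - 8) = (u - 5)*(u - 1)*(u^2 - 6*u + 8) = (u - 5)*(u - 4)*(u - 1)*(u - 2)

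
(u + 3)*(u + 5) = u^2 + 8*u + 15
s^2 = s^2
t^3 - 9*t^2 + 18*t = t*(t - 6)*(t - 3)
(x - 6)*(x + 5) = x^2 - x - 30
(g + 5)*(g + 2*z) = g^2 + 2*g*z + 5*g + 10*z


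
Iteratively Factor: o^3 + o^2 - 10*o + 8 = (o - 1)*(o^2 + 2*o - 8) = (o - 1)*(o + 4)*(o - 2)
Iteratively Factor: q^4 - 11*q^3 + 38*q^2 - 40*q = (q - 4)*(q^3 - 7*q^2 + 10*q) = (q - 5)*(q - 4)*(q^2 - 2*q) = (q - 5)*(q - 4)*(q - 2)*(q)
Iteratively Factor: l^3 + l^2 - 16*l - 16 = (l + 1)*(l^2 - 16) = (l - 4)*(l + 1)*(l + 4)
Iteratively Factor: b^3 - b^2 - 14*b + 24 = (b - 2)*(b^2 + b - 12) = (b - 2)*(b + 4)*(b - 3)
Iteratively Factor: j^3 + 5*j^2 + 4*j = (j + 1)*(j^2 + 4*j) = (j + 1)*(j + 4)*(j)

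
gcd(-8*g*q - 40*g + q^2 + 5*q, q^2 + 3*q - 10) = q + 5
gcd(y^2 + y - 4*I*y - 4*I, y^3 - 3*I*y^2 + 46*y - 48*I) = 1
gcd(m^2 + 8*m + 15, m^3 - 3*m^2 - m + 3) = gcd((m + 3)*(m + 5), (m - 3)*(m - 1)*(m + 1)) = 1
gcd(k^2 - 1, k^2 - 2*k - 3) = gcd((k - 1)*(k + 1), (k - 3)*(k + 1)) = k + 1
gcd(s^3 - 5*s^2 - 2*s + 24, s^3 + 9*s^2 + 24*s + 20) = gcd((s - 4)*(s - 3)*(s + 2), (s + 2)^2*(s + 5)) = s + 2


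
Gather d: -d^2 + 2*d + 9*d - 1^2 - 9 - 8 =-d^2 + 11*d - 18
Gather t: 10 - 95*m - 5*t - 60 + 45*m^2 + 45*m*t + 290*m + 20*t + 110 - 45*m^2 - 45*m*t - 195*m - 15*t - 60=0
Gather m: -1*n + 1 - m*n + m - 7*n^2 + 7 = m*(1 - n) - 7*n^2 - n + 8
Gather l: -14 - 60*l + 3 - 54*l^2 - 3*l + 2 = -54*l^2 - 63*l - 9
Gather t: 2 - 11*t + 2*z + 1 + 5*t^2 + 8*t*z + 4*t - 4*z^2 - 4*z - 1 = 5*t^2 + t*(8*z - 7) - 4*z^2 - 2*z + 2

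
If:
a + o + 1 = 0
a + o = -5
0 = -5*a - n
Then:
No Solution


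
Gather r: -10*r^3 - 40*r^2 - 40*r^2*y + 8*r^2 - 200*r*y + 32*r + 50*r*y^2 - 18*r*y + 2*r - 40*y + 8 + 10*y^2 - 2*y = -10*r^3 + r^2*(-40*y - 32) + r*(50*y^2 - 218*y + 34) + 10*y^2 - 42*y + 8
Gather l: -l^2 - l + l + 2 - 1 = 1 - l^2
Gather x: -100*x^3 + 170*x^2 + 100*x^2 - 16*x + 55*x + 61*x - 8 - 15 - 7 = -100*x^3 + 270*x^2 + 100*x - 30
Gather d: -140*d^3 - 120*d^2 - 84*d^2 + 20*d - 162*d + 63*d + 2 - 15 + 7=-140*d^3 - 204*d^2 - 79*d - 6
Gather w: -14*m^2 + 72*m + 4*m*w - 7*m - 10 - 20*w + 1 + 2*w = -14*m^2 + 65*m + w*(4*m - 18) - 9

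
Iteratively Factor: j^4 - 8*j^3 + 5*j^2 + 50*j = (j - 5)*(j^3 - 3*j^2 - 10*j) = j*(j - 5)*(j^2 - 3*j - 10) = j*(j - 5)^2*(j + 2)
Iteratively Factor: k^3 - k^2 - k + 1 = (k - 1)*(k^2 - 1) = (k - 1)^2*(k + 1)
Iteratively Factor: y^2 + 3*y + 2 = (y + 2)*(y + 1)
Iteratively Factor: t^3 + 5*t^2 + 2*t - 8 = (t - 1)*(t^2 + 6*t + 8) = (t - 1)*(t + 4)*(t + 2)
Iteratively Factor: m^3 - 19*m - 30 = (m + 2)*(m^2 - 2*m - 15) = (m + 2)*(m + 3)*(m - 5)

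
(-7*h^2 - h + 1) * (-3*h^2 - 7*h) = 21*h^4 + 52*h^3 + 4*h^2 - 7*h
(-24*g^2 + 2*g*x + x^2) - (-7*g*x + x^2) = -24*g^2 + 9*g*x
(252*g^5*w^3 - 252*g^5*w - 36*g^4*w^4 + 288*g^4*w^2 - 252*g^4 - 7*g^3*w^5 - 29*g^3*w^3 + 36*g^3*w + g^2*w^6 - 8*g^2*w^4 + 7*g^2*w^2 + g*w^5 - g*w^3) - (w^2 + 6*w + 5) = 252*g^5*w^3 - 252*g^5*w - 36*g^4*w^4 + 288*g^4*w^2 - 252*g^4 - 7*g^3*w^5 - 29*g^3*w^3 + 36*g^3*w + g^2*w^6 - 8*g^2*w^4 + 7*g^2*w^2 + g*w^5 - g*w^3 - w^2 - 6*w - 5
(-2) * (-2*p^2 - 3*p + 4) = 4*p^2 + 6*p - 8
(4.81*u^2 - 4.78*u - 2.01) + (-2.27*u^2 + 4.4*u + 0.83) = 2.54*u^2 - 0.38*u - 1.18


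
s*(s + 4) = s^2 + 4*s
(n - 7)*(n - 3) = n^2 - 10*n + 21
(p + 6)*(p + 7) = p^2 + 13*p + 42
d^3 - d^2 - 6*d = d*(d - 3)*(d + 2)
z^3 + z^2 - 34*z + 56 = (z - 4)*(z - 2)*(z + 7)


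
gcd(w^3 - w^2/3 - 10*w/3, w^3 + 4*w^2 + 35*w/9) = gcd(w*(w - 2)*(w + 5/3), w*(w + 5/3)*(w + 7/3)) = w^2 + 5*w/3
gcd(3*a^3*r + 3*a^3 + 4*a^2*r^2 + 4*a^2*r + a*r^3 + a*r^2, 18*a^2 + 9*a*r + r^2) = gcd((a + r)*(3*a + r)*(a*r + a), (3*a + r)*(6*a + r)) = 3*a + r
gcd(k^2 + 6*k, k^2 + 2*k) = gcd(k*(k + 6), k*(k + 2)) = k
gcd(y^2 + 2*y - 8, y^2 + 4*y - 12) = y - 2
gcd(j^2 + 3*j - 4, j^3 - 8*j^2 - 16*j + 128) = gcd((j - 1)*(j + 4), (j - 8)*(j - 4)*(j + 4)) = j + 4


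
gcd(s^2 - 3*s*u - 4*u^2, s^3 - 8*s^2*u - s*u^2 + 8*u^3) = s + u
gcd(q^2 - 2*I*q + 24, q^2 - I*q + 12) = 1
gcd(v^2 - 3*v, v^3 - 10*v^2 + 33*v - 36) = v - 3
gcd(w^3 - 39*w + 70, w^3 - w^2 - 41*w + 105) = w^2 + 2*w - 35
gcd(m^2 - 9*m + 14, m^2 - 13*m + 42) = m - 7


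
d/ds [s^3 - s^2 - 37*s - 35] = 3*s^2 - 2*s - 37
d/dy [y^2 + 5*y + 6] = 2*y + 5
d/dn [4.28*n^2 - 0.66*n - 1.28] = 8.56*n - 0.66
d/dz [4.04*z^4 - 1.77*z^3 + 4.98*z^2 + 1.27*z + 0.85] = 16.16*z^3 - 5.31*z^2 + 9.96*z + 1.27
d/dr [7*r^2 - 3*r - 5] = 14*r - 3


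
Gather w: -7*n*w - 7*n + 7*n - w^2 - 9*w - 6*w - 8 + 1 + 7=-w^2 + w*(-7*n - 15)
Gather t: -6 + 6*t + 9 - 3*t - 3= 3*t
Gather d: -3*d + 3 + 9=12 - 3*d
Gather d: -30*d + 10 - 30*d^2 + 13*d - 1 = -30*d^2 - 17*d + 9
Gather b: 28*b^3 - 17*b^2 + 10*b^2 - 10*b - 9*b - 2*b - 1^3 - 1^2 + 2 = 28*b^3 - 7*b^2 - 21*b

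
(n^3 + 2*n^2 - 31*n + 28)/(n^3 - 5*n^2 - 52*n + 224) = (n - 1)/(n - 8)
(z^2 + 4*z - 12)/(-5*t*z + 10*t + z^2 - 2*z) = (z + 6)/(-5*t + z)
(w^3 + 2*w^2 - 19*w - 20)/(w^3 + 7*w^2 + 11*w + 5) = (w - 4)/(w + 1)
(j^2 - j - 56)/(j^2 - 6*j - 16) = (j + 7)/(j + 2)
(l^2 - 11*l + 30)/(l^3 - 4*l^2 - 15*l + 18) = (l - 5)/(l^2 + 2*l - 3)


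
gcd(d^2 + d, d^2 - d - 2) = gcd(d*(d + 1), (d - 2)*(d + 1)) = d + 1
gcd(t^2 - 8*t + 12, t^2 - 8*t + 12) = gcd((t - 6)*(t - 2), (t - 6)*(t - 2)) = t^2 - 8*t + 12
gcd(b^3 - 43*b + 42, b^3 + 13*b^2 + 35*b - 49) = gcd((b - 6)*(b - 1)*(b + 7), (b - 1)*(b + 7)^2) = b^2 + 6*b - 7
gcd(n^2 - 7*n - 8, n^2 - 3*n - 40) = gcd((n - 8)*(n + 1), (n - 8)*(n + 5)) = n - 8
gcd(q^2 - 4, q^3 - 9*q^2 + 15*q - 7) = 1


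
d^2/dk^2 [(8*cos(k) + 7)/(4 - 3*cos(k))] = 53*(-3*sin(k)^2 + 4*cos(k) - 3)/(3*cos(k) - 4)^3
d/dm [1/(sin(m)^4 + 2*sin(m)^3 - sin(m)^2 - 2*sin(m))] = 2*(-2*sin(m)^3 - 3*sin(m)^2 + sin(m) + 1)/((sin(m) + 2)^2*sin(m)^2*cos(m)^3)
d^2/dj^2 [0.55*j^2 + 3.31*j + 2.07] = 1.10000000000000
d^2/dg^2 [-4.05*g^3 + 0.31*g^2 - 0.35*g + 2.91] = 0.62 - 24.3*g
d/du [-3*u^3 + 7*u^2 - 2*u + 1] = -9*u^2 + 14*u - 2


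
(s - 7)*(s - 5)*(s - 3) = s^3 - 15*s^2 + 71*s - 105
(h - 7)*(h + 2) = h^2 - 5*h - 14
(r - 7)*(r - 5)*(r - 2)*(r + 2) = r^4 - 12*r^3 + 31*r^2 + 48*r - 140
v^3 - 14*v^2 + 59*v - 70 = (v - 7)*(v - 5)*(v - 2)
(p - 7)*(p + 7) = p^2 - 49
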